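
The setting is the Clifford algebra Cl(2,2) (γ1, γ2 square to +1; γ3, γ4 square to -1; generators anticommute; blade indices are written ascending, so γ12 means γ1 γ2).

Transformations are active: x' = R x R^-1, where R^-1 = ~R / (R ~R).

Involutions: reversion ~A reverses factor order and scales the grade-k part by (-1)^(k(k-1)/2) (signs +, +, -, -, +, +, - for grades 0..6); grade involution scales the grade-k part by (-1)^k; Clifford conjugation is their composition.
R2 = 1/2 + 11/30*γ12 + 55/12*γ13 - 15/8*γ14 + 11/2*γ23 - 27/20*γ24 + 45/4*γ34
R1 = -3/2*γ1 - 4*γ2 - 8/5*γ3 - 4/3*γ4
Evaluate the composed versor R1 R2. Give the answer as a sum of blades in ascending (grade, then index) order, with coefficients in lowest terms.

Distribute over the terms of R1 (each basis-blade product reordered to ascending indices, repeated generators contracted through their squares):
(-3/2*γ1) R2 = -3/4*γ1 - 11/20*γ2 - 55/8*γ3 + 45/16*γ4 - 33/4*γ123 + 81/40*γ124 - 135/8*γ134
(-4*γ2) R2 = 22/15*γ1 - 2*γ2 - 22*γ3 + 27/5*γ4 + 55/3*γ123 - 15/2*γ124 - 45*γ234
(-8/5*γ3) R2 = -22/3*γ1 - 44/5*γ2 - 4/5*γ3 + 18*γ4 - 44/75*γ123 - 3*γ134 - 54/25*γ234
(-4/3*γ4) R2 = 5/2*γ1 + 9/5*γ2 - 15*γ3 - 2/3*γ4 - 22/45*γ124 - 55/9*γ134 - 22/3*γ234
Summing the partial products and collecting blades:
Answer: -247/60*γ1 - 191/20*γ2 - 1787/40*γ3 + 6131/240*γ4 + 2849/300*γ123 - 2147/360*γ124 - 1871/72*γ134 - 4087/75*γ234


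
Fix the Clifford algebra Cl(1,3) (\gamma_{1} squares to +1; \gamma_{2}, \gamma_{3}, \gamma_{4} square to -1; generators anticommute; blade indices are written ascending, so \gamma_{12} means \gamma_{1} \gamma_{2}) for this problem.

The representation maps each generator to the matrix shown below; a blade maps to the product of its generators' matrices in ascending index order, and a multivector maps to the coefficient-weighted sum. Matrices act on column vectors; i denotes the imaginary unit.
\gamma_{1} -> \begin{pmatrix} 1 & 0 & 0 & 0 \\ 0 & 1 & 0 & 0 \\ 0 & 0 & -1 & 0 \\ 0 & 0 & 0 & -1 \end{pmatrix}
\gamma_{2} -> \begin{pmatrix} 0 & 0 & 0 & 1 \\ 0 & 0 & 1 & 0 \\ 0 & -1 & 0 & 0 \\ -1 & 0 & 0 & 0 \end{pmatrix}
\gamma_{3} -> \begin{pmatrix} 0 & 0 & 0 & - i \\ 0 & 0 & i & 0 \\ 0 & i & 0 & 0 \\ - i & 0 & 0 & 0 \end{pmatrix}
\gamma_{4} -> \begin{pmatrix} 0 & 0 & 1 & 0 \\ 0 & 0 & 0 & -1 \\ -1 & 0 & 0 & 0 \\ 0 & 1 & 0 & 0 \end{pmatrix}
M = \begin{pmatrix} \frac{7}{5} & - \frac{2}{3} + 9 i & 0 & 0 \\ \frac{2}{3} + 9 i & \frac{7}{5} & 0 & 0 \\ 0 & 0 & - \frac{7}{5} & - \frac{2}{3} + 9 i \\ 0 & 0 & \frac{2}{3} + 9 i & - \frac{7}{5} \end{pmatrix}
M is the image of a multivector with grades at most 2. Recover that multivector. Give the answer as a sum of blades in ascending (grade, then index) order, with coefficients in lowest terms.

Method: the blade images are trace-orthogonal — tr(rho(e_A) rho(e_B)^-1) = 4 if A = B and 0 otherwise — and rho(e_A)^-1 = (e_A)^2 * rho(e_A) with (e_A)^2 = +1 or -1, so the coefficient of e_A in the preimage is (e_A)^2 * tr(M rho(e_A))/4.
Nonzero projections over blades of grade <= 2: \gamma_{1}: (\gamma_{1})^2 = +1, tr(M rho(\gamma_{1})) = \frac{28}{5}, coefficient \frac{7}{5}; \gamma_{24}: (\gamma_{24})^2 = -1, tr(M rho(\gamma_{24})) = \frac{8}{3}, coefficient -\frac{2}{3}; \gamma_{34}: (\gamma_{34})^2 = -1, tr(M rho(\gamma_{34})) = 36, coefficient -9. Every other blade of grade <= 2 projects to 0.
Answer: \frac{7}{5} \gamma_{1} - \frac{2}{3} \gamma_{24} - 9 \gamma_{34}


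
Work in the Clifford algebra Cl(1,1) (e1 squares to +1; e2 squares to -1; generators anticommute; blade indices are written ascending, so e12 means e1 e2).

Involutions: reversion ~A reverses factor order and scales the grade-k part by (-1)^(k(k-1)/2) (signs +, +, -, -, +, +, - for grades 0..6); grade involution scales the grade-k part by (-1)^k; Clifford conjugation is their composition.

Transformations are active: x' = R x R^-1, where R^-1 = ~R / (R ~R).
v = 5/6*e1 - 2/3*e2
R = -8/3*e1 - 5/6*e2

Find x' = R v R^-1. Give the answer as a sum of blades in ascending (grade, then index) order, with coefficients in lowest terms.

~R = -8/3*e1 - 5/6*e2, and R ~R = 77/12, so R^-1 = ~R / (77/12).
R v = -25/9 + 89/36*e12
Answer: 2045/1386*e1 + 962/693*e2


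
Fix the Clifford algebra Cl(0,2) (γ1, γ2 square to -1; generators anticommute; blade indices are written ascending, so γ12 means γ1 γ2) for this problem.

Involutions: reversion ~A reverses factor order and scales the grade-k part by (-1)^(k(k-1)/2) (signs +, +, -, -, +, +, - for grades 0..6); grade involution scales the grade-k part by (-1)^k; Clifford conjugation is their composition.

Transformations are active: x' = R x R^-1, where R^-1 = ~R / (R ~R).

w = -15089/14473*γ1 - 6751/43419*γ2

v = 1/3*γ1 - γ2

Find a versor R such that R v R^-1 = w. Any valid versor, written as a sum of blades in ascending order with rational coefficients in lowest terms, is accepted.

Sketch: the shared square -10/9 makes R = v + w = -30794/43419*γ1 - 50170/43419*γ2 the natural versor; its sandwich fixes that direction, negates (v - w)/2, and sends v to w.
Answer: -30794/43419*γ1 - 50170/43419*γ2


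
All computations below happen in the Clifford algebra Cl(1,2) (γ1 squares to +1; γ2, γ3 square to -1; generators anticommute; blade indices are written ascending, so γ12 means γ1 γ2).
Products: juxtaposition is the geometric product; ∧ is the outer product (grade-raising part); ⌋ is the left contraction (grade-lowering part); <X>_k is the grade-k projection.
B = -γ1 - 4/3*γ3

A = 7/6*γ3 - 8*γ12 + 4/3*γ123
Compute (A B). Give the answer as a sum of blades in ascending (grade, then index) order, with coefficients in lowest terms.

step 1: 14/9 - 8*γ2 + 16/9*γ12 + 7/6*γ13 - 4/3*γ23 + 32/3*γ123
Answer: 14/9 - 8*γ2 + 16/9*γ12 + 7/6*γ13 - 4/3*γ23 + 32/3*γ123


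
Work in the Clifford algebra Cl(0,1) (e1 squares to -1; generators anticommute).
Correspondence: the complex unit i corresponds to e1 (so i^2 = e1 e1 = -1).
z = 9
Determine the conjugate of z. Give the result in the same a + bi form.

In blades: z = 9.
Conjugation here is Clifford conjugation: the scalar is fixed and the grade-1 and grade-2 blades all flip sign, giving 9; translating back:
Answer: 9


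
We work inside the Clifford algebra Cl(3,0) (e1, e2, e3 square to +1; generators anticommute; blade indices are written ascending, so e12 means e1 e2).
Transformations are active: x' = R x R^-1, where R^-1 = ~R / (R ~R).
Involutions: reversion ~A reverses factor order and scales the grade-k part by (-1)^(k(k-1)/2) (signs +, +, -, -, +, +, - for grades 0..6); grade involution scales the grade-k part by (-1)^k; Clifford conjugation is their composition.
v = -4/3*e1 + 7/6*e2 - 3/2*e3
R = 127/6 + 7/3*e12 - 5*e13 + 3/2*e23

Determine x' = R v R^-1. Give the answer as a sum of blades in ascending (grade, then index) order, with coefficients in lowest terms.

~R = 127/6 - 7/3*e12 + 5*e13 - 3/2*e23, and R ~R = 8653/18, so R^-1 = ~R / (8653/18).
R v = -18*e1 + 230/9*e2 - 241/6*e3 + 1/3*e123
Answer: -6482/25959*e1 + 56629/51918*e2 - 35199/17306*e3


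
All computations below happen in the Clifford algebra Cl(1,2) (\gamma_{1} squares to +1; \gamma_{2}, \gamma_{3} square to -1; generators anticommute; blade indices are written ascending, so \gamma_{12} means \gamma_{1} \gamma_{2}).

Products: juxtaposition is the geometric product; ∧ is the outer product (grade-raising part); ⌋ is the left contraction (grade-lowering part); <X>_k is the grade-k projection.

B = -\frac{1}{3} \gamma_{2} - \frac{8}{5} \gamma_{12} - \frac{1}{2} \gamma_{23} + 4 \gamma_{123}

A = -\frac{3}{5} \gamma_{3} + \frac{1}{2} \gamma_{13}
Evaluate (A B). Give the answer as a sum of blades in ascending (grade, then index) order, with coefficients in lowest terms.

step 1: -\frac{17}{10} \gamma_{2} + \frac{43}{20} \gamma_{12} - \gamma_{23} + \frac{169}{150} \gamma_{123}
Answer: -\frac{17}{10} \gamma_{2} + \frac{43}{20} \gamma_{12} - \gamma_{23} + \frac{169}{150} \gamma_{123}


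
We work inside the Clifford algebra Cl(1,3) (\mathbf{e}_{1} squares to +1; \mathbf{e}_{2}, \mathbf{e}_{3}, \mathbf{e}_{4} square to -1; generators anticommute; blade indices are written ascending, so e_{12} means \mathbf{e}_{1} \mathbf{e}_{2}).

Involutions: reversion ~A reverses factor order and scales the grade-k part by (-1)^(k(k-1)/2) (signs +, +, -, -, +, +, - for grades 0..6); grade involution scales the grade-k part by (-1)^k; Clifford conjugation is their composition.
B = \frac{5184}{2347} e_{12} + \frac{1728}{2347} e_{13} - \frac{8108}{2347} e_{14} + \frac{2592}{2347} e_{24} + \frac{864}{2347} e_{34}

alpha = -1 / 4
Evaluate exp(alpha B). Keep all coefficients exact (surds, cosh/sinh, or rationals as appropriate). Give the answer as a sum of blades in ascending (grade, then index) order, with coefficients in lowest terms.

B^2 term by term: the squares give (\frac{5184}{2347})^2*(e_{12})^2 + (\frac{1728}{2347})^2*(e_{13})^2 + (-\frac{8108}{2347})^2*(e_{14})^2 + (\frac{2592}{2347})^2*(e_{24})^2 + (\frac{864}{2347})^2*(e_{34})^2 = \frac{26873856}{5508409}*(+1) + \frac{2985984}{5508409}*(+1) + \frac{65739664}{5508409}*(+1) + \frac{6718464}{5508409}*(-1) + \frac{746496}{5508409}*(-1) = 16 (each basis 2-blade squares to minus the product of its generators' squares); cross terms between blades sharing an index anticommute and cancel; the commuting (index-disjoint) pairs give grade-4 terms 2*c*c'*(blade product), which cancel blade by blade — e_{1234}: \frac{8957952}{5508409} - \frac{8957952}{5508409} = 0 — confirming B is simple. So B^2 = 16.
B^2 = 16 — a positive square means the series sums to a boost: l = 4, alpha*l = -1, so exp(alpha B) = cosh(-1) + (sinh(-1)/4)*B = \cosh{\left(1 \right)} + (- \frac{\sinh{\left(1 \right)}}{4})*B.
Answer: \cosh{\left(1 \right)} - \frac{1296 \sinh{\left(1 \right)}}{2347} e_{12} - \frac{432 \sinh{\left(1 \right)}}{2347} e_{13} + \frac{2027 \sinh{\left(1 \right)}}{2347} e_{14} - \frac{648 \sinh{\left(1 \right)}}{2347} e_{24} - \frac{216 \sinh{\left(1 \right)}}{2347} e_{34}


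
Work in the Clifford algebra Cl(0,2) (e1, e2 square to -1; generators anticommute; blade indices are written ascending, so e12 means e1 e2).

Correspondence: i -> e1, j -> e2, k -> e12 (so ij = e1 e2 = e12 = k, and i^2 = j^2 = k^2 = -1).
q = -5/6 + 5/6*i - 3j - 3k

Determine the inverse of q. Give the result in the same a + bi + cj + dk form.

In blades: q = -5/6 + 5/6*e1 - 3*e2 - 3*e12.
With qbar = -5/6 - 5/6*e1 + 3*e2 + 3*e12 (scalar fixed, mapped units negated), q qbar = 349/18 (the sum of squared coefficients), so q^-1 = qbar / (349/18) = -15/349 - 15/349*e1 + 54/349*e2 + 54/349*e12; translating back:
Answer: -15/349 - 15/349*i + 54/349*j + 54/349*k


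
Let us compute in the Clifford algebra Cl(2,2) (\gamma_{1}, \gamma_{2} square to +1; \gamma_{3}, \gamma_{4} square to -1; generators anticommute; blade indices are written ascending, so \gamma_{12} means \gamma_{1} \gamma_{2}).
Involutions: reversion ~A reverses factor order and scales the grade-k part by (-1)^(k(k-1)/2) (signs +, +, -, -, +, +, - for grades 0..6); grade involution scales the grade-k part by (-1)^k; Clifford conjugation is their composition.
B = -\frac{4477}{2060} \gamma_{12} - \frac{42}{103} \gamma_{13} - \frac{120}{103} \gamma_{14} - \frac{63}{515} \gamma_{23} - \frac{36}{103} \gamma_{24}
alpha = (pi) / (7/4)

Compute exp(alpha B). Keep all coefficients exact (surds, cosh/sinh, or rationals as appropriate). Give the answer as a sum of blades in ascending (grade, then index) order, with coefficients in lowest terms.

B^2 term by term: the squares give (-\frac{4477}{2060})^2*(\gamma_{12})^2 + (-\frac{42}{103})^2*(\gamma_{13})^2 + (-\frac{120}{103})^2*(\gamma_{14})^2 + (-\frac{63}{515})^2*(\gamma_{23})^2 + (-\frac{36}{103})^2*(\gamma_{24})^2 = \frac{20043529}{4243600}*(-1) + \frac{1764}{10609}*(+1) + \frac{14400}{10609}*(+1) + \frac{3969}{265225}*(+1) + \frac{1296}{10609}*(+1) = -\frac{49}{16} (each basis 2-blade squares to minus the product of its generators' squares); cross terms between blades sharing an index anticommute and cancel; the commuting (index-disjoint) pairs give grade-4 terms 2*c*c'*(blade product), which cancel blade by blade — \gamma_{1234}: -\frac{3024}{10609} + \frac{3024}{10609} = 0 — confirming B is simple. So B^2 = -\frac{49}{16}.
B^2 = -\frac{49}{16} — since the square is negative, the closed form is circular: l = \frac{7}{4}, alpha*l = \pi, so exp(alpha B) = cos(\pi) + (sin(\pi)/(\frac{7}{4}))*B = -1 + (0)*B.
Answer: -1


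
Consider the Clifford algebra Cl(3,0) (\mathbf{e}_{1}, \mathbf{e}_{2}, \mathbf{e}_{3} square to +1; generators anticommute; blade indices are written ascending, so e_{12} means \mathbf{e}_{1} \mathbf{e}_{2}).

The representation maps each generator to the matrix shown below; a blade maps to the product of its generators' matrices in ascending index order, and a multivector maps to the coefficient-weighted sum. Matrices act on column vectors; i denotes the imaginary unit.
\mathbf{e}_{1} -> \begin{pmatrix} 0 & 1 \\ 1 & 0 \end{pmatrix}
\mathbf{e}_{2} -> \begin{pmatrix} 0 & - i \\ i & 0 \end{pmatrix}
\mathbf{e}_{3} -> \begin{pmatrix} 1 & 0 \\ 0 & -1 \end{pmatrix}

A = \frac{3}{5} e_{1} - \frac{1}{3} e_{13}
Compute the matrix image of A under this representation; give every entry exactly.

Bivector images (products of the table entries): rho(e_{13}) = rho(\mathbf{e}_{1})rho(\mathbf{e}_{3}) = \begin{pmatrix} 0 & -1 \\ 1 & 0 \end{pmatrix}.
M = (\frac{3}{5})*rho(e_{1}) + (-\frac{1}{3})*rho(e_{13}), summed entrywise:
Answer: \begin{pmatrix} 0 & \frac{14}{15} \\ \frac{4}{15} & 0 \end{pmatrix}


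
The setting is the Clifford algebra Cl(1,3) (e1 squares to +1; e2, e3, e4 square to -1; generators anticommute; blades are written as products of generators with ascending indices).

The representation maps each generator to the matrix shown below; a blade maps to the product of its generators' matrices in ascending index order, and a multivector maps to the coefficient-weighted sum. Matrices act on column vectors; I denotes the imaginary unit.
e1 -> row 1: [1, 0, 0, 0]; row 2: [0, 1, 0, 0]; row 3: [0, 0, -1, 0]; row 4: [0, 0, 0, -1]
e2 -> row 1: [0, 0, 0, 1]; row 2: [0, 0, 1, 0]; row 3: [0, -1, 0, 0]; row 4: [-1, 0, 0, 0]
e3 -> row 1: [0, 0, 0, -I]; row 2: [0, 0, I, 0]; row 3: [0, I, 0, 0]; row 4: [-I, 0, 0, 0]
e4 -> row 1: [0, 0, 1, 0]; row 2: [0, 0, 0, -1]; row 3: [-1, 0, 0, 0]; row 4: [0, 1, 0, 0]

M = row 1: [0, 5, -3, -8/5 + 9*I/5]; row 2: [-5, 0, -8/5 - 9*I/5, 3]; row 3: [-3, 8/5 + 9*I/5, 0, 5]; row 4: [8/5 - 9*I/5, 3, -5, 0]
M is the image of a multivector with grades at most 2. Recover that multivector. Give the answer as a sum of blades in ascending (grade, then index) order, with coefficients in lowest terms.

Method: the blade images are trace-orthogonal — tr(rho(e_A) rho(e_B)^-1) = 4 if A = B and 0 otherwise — and rho(e_A)^-1 = (e_A)^2 * rho(e_A) with (e_A)^2 = +1 or -1, so the coefficient of e_A in the preimage is (e_A)^2 * tr(M rho(e_A))/4.
Nonzero projections over blades of grade <= 2: e2: (e2)^2 = -1, tr(M rho(e2)) = 32/5, coefficient -8/5; e1 e3: (e1 e3)^2 = +1, tr(M rho(e1 e3)) = -36/5, coefficient -9/5; e1 e4: (e1 e4)^2 = +1, tr(M rho(e1 e4)) = -12, coefficient -3; e2 e4: (e2 e4)^2 = -1, tr(M rho(e2 e4)) = -20, coefficient 5. Every other blade of grade <= 2 projects to 0.
Answer: -8/5*e2 - 9/5*e1 e3 - 3*e1 e4 + 5*e2 e4


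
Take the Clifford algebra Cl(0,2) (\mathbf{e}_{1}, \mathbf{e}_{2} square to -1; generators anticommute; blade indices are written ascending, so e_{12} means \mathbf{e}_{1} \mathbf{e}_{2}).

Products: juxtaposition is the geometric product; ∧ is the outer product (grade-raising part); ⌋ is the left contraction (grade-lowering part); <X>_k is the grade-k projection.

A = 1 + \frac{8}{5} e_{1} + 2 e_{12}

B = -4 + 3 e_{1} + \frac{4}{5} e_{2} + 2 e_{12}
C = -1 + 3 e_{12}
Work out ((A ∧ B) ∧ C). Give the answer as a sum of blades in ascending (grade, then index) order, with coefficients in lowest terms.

step 1: -4 - \frac{17}{5} e_{1} + \frac{4}{5} e_{2} - \frac{118}{25} e_{12}
step 2: 4 + \frac{17}{5} e_{1} - \frac{4}{5} e_{2} - \frac{182}{25} e_{12}
Answer: 4 + \frac{17}{5} e_{1} - \frac{4}{5} e_{2} - \frac{182}{25} e_{12}


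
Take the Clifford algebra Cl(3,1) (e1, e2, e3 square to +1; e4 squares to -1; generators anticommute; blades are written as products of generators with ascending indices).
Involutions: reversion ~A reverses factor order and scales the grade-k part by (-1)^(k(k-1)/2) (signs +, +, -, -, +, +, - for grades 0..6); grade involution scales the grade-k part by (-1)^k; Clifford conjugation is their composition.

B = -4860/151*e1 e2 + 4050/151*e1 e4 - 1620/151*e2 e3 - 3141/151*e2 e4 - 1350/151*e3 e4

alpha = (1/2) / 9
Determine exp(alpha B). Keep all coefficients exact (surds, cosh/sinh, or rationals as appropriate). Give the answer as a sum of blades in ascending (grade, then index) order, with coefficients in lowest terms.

B^2 term by term: the squares give (-4860/151)^2*(e1 e2)^2 + (4050/151)^2*(e1 e4)^2 + (-1620/151)^2*(e2 e3)^2 + (-3141/151)^2*(e2 e4)^2 + (-1350/151)^2*(e3 e4)^2 = 23619600/22801*(-1) + 16402500/22801*(+1) + 2624400/22801*(-1) + 9865881/22801*(+1) + 1822500/22801*(+1) = 81 (each basis 2-blade squares to minus the product of its generators' squares); cross terms between blades sharing an index anticommute and cancel; the commuting (index-disjoint) pairs give grade-4 terms 2*c*c'*(blade product), which cancel blade by blade — e1 e2 e3 e4: 13122000/22801 - 13122000/22801 = 0 — confirming B is simple. So B^2 = 81.
B^2 = 81 — the positive square puts this in the hyperbolic regime; l = 9, alpha*l = 1/2, so exp(alpha B) = cosh(1/2) + (sinh(1/2)/9)*B = cosh(1/2) + (sinh(1/2)/9)*B.
Answer: cosh(1/2) - 540*sinh(1/2)/151*e1 e2 + 450*sinh(1/2)/151*e1 e4 - 180*sinh(1/2)/151*e2 e3 - 349*sinh(1/2)/151*e2 e4 - 150*sinh(1/2)/151*e3 e4


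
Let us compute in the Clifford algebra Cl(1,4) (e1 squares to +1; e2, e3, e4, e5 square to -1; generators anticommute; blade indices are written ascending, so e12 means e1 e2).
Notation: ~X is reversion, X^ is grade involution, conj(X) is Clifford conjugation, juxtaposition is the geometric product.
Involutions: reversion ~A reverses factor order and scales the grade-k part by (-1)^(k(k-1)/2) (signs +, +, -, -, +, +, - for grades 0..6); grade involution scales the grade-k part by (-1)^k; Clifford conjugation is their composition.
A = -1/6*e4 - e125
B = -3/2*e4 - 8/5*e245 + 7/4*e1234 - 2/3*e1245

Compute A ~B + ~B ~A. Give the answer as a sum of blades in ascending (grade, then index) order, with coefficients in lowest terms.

first term: -1/4 + 2/3*e4 - 8/5*e14 - 4/15*e25 - 7/24*e123 - 1/9*e125 - 7/4*e345 - 3/2*e1245
second term: -1/4 + 2/3*e4 - 8/5*e14 - 4/15*e25 + 7/24*e123 + 1/9*e125 + 7/4*e345 - 3/2*e1245
Answer: -1/2 + 4/3*e4 - 16/5*e14 - 8/15*e25 - 3*e1245


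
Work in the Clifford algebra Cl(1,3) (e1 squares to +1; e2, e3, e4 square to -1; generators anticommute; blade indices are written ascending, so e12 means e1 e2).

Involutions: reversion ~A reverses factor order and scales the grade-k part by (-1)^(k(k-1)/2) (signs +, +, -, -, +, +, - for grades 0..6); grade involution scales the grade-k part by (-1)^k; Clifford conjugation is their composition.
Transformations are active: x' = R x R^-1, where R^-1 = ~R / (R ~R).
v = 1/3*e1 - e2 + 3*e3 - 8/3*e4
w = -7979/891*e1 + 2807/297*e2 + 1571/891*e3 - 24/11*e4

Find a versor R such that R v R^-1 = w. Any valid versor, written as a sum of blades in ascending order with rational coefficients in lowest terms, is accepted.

Why this works: both vectors square to -17, so q(v) = q(w) and R = v + w = -7682/891*e1 + 2510/297*e2 + 4244/891*e3 - 160/33*e4 carries v to w — its own direction survives, the complement (v - w)/2 flips.
Answer: -7682/891*e1 + 2510/297*e2 + 4244/891*e3 - 160/33*e4


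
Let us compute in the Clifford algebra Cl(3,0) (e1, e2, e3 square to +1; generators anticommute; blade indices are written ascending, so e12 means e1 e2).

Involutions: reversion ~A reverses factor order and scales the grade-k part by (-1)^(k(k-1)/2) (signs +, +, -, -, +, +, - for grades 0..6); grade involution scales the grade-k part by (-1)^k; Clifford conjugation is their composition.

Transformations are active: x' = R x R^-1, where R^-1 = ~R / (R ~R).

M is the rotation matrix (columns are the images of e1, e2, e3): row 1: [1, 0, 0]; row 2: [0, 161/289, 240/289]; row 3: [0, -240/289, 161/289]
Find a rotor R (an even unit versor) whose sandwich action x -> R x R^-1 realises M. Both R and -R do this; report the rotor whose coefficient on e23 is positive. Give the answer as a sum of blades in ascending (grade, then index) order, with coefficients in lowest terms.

Method: write R = a + b12*e12 + b13*e13 + b23*e23 with a^2 + b12^2 + b13^2 + b23^2 = 1 (so R^-1 = ~R). Expanding the columns R e_j ~R gives tr M = 4a^2 - 1 and, from the antisymmetric part, M21 - M12 = -4a*b12, M13 - M31 = 4a*b13, M32 - M23 = -4a*b23.
Here tr M = 611/289, so a^2 = (1 + tr M)/4 = 225/289 and a = ±15/17. Taking a = 15/17: M21 - M12 = 0, M13 - M31 = 0, M32 - M23 = -480/289, giving b12 = 0, b13 = 0, b23 = 8/17, i.e. R = 15/17 + 8/17*e23.
Its e23 coefficient is already positive.
Answer: 15/17 + 8/17*e23. Note: both R and -R realise this M (trace 611/289); the covering map identifies them, and the e23-coefficient sign is the tie-breaker.


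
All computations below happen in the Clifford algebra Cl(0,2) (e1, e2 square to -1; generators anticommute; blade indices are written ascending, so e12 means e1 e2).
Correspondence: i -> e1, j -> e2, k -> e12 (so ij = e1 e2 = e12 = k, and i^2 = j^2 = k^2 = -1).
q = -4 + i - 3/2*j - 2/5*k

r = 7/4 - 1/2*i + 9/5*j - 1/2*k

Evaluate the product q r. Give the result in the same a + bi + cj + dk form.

In blades: q = -4 + e1 - 3/2*e2 - 2/5*e12, r = 7/4 - 1/2*e1 + 9/5*e2 - 1/2*e12.
Distribute q over r term by term (generator squares from the signature, products reordered to ascending indices): (-4)*r = -7 + 2*e1 - 36/5*e2 + 2*e12; (e1)*r = 1/2 + 7/4*e1 + 1/2*e2 + 9/5*e12; (-3/2*e2)*r = 27/10 + 3/4*e1 - 21/8*e2 - 3/4*e12; (-2/5*e12)*r = -1/5 + 18/25*e1 + 1/5*e2 - 7/10*e12.
Sum: -4 + 261/50*e1 - 73/8*e2 + 47/20*e12; translating back through the correspondence:
Answer: -4 + 261/50*i - 73/8*j + 47/20*k


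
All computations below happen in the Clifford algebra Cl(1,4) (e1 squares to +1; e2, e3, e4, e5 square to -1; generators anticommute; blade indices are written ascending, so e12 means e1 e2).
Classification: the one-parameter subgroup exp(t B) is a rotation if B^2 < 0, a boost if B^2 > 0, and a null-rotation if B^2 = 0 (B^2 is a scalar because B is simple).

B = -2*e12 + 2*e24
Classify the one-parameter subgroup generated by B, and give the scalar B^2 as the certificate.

B^2 term by term: the squares give (-2)^2*(e12)^2 + (2)^2*(e24)^2 = 4*(+1) + 4*(-1) = 0 (each basis 2-blade squares to minus the product of its generators' squares); cross terms between blades sharing an index anticommute and cancel. So B^2 = 0.
Answer: null-rotation, certificate B^2 = 0. The invariant at work: B^2 = 0 is unchanged by conjugation, hence its sign classifies the subgroup whatever basis B is written in.


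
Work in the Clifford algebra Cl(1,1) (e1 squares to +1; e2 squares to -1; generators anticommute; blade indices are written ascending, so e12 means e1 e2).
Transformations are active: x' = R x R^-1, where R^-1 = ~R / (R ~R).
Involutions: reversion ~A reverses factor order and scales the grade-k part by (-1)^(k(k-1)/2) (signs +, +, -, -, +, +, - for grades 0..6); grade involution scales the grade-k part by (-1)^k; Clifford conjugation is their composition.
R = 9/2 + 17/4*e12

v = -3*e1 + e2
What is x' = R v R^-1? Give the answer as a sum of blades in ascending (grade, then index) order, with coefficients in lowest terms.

~R = 9/2 - 17/4*e12, and R ~R = 35/16, so R^-1 = ~R / (35/16).
R v = -71/4*e1 + 69/4*e2
Answer: -2451/35*e1 + 2449/35*e2


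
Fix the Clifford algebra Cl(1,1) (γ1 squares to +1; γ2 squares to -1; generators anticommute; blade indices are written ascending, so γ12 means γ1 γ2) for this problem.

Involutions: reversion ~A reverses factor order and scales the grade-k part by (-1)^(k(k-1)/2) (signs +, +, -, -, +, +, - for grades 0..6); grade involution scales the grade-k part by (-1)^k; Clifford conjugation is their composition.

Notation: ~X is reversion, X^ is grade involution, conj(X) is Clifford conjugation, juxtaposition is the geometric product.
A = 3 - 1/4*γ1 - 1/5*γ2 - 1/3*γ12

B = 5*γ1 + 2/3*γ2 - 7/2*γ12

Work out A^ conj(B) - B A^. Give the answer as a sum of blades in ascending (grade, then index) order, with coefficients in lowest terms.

first term: -137/60 - 1307/90*γ1 - 67/24*γ2 + 34/3*γ12
second term: 137/60 + 1393/90*γ1 + 29/24*γ2 - 29/3*γ12
Answer: -137/30 - 30*γ1 - 4*γ2 + 21*γ12


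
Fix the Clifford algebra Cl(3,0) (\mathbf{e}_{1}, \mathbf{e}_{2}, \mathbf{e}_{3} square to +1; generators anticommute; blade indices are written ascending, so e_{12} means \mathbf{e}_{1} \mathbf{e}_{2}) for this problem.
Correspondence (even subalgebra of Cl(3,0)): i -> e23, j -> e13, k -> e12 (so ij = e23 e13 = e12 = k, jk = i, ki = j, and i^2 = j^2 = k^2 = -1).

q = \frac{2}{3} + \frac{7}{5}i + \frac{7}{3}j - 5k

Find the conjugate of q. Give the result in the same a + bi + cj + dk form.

In blades: q = \frac{2}{3} - 5 e_{12} + \frac{7}{3} e_{13} + \frac{7}{5} e_{23}.
Quaternion conjugation is reversion on the even subalgebra: the scalar is fixed and every grade-2 blade flips sign, giving \frac{2}{3} + 5 e_{12} - \frac{7}{3} e_{13} - \frac{7}{5} e_{23}; translating back:
Answer: \frac{2}{3} - \frac{7}{5}i - \frac{7}{3}j + 5k


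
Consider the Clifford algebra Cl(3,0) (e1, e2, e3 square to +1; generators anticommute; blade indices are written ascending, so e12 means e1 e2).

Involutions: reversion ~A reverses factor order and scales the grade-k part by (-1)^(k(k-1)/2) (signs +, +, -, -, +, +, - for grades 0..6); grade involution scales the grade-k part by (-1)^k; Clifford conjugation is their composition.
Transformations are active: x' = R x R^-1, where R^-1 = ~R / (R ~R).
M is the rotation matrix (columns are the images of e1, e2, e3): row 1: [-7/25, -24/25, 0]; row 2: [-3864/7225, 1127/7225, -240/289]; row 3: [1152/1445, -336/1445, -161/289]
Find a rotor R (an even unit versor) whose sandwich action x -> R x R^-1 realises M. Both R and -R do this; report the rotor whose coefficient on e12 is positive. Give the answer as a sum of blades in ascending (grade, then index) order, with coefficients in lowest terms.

Method: write R = a + b12*e12 + b13*e13 + b23*e23 with a^2 + b12^2 + b13^2 + b23^2 = 1 (so R^-1 = ~R). Expanding the columns R e_j ~R gives tr M = 4a^2 - 1 and, from the antisymmetric part, M21 - M12 = -4a*b12, M13 - M31 = 4a*b13, M32 - M23 = -4a*b23.
Here tr M = -4921/7225, so a^2 = (1 + tr M)/4 = 576/7225 and a = ±24/85. Taking a = 24/85: M21 - M12 = 3072/7225, M13 - M31 = -1152/1445, M32 - M23 = 864/1445, giving b12 = -32/85, b13 = -12/17, b23 = -9/17, i.e. R = 24/85 - 32/85*e12 - 12/17*e13 - 9/17*e23.
Its e12 coefficient is negative, so report the other preimage -R.
Answer: -24/85 + 32/85*e12 + 12/17*e13 + 9/17*e23. Key observation: the double cover Spin(3) -> SO(3) sends R and -R to the same matrix (trace -4921/7225 here), so the stated sign of the e12 coefficient is what selects one sheet.


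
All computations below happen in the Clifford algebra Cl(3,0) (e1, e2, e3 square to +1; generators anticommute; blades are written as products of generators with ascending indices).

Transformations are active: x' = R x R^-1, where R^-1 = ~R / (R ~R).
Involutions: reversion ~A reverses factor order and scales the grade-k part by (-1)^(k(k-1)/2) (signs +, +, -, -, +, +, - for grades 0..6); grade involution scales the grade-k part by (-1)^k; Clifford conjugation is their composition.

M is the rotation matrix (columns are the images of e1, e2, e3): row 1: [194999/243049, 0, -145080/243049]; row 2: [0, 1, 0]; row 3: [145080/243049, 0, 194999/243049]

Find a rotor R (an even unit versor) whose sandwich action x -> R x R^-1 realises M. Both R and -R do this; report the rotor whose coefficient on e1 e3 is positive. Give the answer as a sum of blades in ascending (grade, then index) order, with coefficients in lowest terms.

Method: write R = a + b12*e1 e2 + b13*e1 e3 + b23*e2 e3 with a^2 + b12^2 + b13^2 + b23^2 = 1 (so R^-1 = ~R). Expanding the columns R e_j ~R gives tr M = 4a^2 - 1 and, from the antisymmetric part, M21 - M12 = -4a*b12, M13 - M31 = 4a*b13, M32 - M23 = -4a*b23.
Here tr M = 633047/243049, so a^2 = (1 + tr M)/4 = 219024/243049 and a = ±468/493. Taking a = 468/493: M21 - M12 = 0, M13 - M31 = -290160/243049, M32 - M23 = 0, giving b12 = 0, b13 = -155/493, b23 = 0, i.e. R = 468/493 - 155/493*e1 e3.
Its e1 e3 coefficient is negative, so report the other preimage -R.
Answer: -468/493 + 155/493*e1 e3. Why the constraint matters: R and -R act identically through the sandwich — M has trace 633047/243049 either way — so only the sign condition on e1 e3 picks one of the two preimages.


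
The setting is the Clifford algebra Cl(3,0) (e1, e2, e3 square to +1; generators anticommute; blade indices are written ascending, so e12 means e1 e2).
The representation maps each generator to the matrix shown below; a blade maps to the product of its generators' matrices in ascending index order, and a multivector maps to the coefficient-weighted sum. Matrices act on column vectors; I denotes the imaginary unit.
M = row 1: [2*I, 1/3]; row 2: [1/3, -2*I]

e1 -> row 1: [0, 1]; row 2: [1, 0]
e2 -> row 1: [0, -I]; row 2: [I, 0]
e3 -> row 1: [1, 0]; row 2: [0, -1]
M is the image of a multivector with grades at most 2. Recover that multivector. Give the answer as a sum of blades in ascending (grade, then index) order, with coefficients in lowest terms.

Method: 1, rho(e1), rho(e2), rho(e3) form a trace-orthogonal basis of the 2x2 complex matrices (tr(X Y) = 2 if X = Y, else 0), so M = m0*1 + m1*rho(e1) + m2*rho(e2) + m3*rho(e3) with m0 = tr(M)/2 = 0, m1 = tr(M rho(e1))/2 = 1/3, m2 = tr(M rho(e2))/2 = 0, m3 = tr(M rho(e3))/2 = 2*I.
Multiplying table entries, the bivector images are rho(e12) = I*rho(e3), rho(e13) = -I*rho(e2), rho(e23) = I*rho(e1); with real blade coefficients the real parts of m0..m3 are the coefficients of 1, e1, e2, e3 and the imaginary parts give the bivectors (e23: Im m1, e13: -Im m2, e12: Im m3).
Answer: 1/3*e1 + 2*e12


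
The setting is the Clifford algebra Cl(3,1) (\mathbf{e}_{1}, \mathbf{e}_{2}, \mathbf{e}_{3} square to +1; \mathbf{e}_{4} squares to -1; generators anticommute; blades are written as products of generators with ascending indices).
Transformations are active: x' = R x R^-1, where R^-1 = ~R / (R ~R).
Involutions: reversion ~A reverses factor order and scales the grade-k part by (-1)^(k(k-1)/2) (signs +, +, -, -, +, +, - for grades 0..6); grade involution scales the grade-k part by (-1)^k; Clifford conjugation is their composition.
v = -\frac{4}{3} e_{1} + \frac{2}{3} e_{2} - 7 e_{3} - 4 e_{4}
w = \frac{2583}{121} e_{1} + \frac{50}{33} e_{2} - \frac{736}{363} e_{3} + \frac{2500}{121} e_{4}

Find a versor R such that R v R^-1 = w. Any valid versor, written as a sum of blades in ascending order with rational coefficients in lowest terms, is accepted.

Why this works: both vectors square to \frac{317}{9}, so q(v) = q(w) and R = v + w = \frac{7265}{363} e_{1} + \frac{24}{11} e_{2} - \frac{3277}{363} e_{3} + \frac{2016}{121} e_{4} carries v to w — its own direction survives, the complement (v - w)/2 flips.
Answer: \frac{7265}{363} e_{1} + \frac{24}{11} e_{2} - \frac{3277}{363} e_{3} + \frac{2016}{121} e_{4}


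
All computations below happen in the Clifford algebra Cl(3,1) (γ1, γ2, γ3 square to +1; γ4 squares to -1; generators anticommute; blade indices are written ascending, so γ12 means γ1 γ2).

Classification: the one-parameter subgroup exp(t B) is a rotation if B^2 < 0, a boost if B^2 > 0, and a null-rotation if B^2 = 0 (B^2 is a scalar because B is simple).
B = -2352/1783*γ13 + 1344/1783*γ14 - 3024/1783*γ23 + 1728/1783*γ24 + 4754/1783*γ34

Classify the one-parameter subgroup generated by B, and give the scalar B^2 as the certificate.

B^2 term by term: the squares give (-2352/1783)^2*(γ13)^2 + (1344/1783)^2*(γ14)^2 + (-3024/1783)^2*(γ23)^2 + (1728/1783)^2*(γ24)^2 + (4754/1783)^2*(γ34)^2 = 5531904/3179089*(-1) + 1806336/3179089*(+1) + 9144576/3179089*(-1) + 2985984/3179089*(+1) + 22600516/3179089*(+1) = 4 (each basis 2-blade squares to minus the product of its generators' squares); cross terms between blades sharing an index anticommute and cancel; the commuting (index-disjoint) pairs give grade-4 terms 2*c*c'*(blade product), which cancel blade by blade — γ1234: 8128512/3179089 - 8128512/3179089 = 0 — confirming B is simple. So B^2 = 4.
Answer: boost, certificate B^2 = 4. Note: conjugating B changes its blade decomposition but never the scalar B^2 = 4, whose sign settles the classification.


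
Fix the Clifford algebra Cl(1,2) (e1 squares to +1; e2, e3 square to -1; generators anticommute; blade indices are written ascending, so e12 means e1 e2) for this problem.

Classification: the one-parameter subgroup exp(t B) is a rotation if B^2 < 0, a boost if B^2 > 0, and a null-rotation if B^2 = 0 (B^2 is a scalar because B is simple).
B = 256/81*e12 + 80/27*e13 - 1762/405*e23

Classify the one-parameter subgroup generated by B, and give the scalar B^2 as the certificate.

B^2 term by term: the squares give (256/81)^2*(e12)^2 + (80/27)^2*(e13)^2 + (-1762/405)^2*(e23)^2 = 65536/6561*(+1) + 6400/729*(+1) + 3104644/164025*(-1) = -4/25 (each basis 2-blade squares to minus the product of its generators' squares); cross terms between blades sharing an index anticommute and cancel. So B^2 = -4/25.
Answer: rotation, certificate B^2 = -4/25. Why this suffices: the scalar -4/25 survives any versor conjugation, so its sign alone determines the class however B is presented.


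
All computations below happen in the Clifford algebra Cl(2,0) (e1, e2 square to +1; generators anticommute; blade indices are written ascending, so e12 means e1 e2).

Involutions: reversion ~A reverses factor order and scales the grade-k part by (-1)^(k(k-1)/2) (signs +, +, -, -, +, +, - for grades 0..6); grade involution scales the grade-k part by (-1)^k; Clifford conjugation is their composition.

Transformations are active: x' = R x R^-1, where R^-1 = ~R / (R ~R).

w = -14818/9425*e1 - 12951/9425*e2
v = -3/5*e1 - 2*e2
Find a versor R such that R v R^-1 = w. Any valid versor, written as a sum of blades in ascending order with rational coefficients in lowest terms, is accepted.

Here q(v) = q(w) = 109/25; the classical choice R = v + w = -20473/9425*e1 - 31801/9425*e2 then realises v -> w under the sandwich.
Answer: -20473/9425*e1 - 31801/9425*e2


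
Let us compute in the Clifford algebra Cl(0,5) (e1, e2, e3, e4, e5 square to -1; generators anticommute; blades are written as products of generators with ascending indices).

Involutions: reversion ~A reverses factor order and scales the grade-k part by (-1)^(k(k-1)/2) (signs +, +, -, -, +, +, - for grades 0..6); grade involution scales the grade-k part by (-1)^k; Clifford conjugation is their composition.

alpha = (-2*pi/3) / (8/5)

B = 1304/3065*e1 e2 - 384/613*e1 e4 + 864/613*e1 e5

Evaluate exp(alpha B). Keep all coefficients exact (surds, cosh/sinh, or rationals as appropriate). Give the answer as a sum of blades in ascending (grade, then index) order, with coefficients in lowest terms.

B^2 term by term: the squares give (1304/3065)^2*(e1 e2)^2 + (-384/613)^2*(e1 e4)^2 + (864/613)^2*(e1 e5)^2 = 1700416/9394225*(-1) + 147456/375769*(-1) + 746496/375769*(-1) = -64/25 (each basis 2-blade squares to minus the product of its generators' squares); cross terms between blades sharing an index anticommute and cancel. So B^2 = -64/25.
B^2 = -64/25 — B^2 < 0, so the exponential closes trigonometrically: l = 8/5, alpha*l = -2*pi/3, so exp(alpha B) = cos(-2*pi/3) + (sin(-2*pi/3)/(8/5))*B = -1/2 + (-5*sqrt(3)/16)*B.
Answer: -1/2 - 163*sqrt(3)/1226*e1 e2 + 120*sqrt(3)/613*e1 e4 - 270*sqrt(3)/613*e1 e5


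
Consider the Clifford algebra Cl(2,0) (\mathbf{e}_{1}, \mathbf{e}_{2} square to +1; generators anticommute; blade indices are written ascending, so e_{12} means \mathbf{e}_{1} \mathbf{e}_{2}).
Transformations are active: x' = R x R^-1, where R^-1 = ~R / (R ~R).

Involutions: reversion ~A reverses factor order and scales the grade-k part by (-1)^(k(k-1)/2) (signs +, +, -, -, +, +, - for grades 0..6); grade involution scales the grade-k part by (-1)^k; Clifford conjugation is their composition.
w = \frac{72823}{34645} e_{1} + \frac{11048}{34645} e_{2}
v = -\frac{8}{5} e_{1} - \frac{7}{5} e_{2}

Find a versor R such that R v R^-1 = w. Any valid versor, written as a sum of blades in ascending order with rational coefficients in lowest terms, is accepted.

Why this works: both vectors square to \frac{113}{25}, so q(v) = q(w) and R = v + w = \frac{17391}{34645} e_{1} - \frac{7491}{6929} e_{2} carries v to w — its own direction survives, the complement (v - w)/2 flips.
Answer: \frac{17391}{34645} e_{1} - \frac{7491}{6929} e_{2}


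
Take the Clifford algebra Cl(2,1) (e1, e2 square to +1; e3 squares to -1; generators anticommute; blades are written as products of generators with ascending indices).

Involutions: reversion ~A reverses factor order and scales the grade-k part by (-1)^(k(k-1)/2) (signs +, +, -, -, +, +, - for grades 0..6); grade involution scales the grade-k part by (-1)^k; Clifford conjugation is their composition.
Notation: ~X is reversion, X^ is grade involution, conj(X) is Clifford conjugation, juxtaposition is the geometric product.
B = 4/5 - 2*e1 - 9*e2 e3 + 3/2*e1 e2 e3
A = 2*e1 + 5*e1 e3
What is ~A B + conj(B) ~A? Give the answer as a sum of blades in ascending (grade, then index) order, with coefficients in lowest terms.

first term: -4 + 8/5*e1 + 15/2*e2 - 10*e3 + 45*e1 e2 - 4*e1 e3 + 3*e2 e3 - 18*e1 e2 e3
second term: 4 + 8/5*e1 + 15/2*e2 - 10*e3 + 45*e1 e2 - 4*e1 e3 + 3*e2 e3 + 18*e1 e2 e3
Answer: 16/5*e1 + 15*e2 - 20*e3 + 90*e1 e2 - 8*e1 e3 + 6*e2 e3


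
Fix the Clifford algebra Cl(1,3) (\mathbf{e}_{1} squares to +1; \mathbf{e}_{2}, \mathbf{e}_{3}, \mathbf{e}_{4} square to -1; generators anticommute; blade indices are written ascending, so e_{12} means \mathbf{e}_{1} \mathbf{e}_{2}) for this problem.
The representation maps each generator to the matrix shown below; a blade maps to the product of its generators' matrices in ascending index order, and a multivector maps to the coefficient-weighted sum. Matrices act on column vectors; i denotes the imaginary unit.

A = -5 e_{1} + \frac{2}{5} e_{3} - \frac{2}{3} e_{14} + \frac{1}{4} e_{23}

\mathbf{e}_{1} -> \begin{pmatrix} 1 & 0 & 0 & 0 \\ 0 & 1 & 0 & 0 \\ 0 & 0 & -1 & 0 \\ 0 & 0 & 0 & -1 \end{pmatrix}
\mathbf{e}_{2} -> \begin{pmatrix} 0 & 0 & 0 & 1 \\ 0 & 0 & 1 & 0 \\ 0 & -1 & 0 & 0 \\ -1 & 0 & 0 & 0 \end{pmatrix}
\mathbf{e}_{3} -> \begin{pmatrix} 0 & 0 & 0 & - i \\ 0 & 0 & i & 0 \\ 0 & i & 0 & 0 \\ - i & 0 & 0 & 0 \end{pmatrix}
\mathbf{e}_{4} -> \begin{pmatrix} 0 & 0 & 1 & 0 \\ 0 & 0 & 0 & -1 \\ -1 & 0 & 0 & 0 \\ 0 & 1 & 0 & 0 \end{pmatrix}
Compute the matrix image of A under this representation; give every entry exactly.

Bivector images (products of the table entries): rho(e_{14}) = rho(\mathbf{e}_{1})rho(\mathbf{e}_{4}) = \begin{pmatrix} 0 & 0 & 1 & 0 \\ 0 & 0 & 0 & -1 \\ 1 & 0 & 0 & 0 \\ 0 & -1 & 0 & 0 \end{pmatrix}; rho(e_{23}) = rho(\mathbf{e}_{2})rho(\mathbf{e}_{3}) = \begin{pmatrix} - i & 0 & 0 & 0 \\ 0 & i & 0 & 0 \\ 0 & 0 & - i & 0 \\ 0 & 0 & 0 & i \end{pmatrix}.
M = (-5)*rho(e_{1}) + (\frac{2}{5})*rho(e_{3}) + (-\frac{2}{3})*rho(e_{14}) + (\frac{1}{4})*rho(e_{23}), summed entrywise:
Answer: \begin{pmatrix} -5 - \frac{i}{4} & 0 & - \frac{2}{3} & - \frac{2 i}{5} \\ 0 & -5 + \frac{i}{4} & \frac{2 i}{5} & \frac{2}{3} \\ - \frac{2}{3} & \frac{2 i}{5} & 5 - \frac{i}{4} & 0 \\ - \frac{2 i}{5} & \frac{2}{3} & 0 & 5 + \frac{i}{4} \end{pmatrix}


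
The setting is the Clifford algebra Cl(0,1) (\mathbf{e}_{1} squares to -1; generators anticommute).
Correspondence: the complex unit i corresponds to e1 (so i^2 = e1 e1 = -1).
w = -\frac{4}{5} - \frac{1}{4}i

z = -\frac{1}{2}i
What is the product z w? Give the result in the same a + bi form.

In blades: z = -\frac{1}{2} e_{1}, w = -\frac{4}{5} - \frac{1}{4} e_{1}.
Distribute z over w term by term (generator squares from the signature, products reordered to ascending indices): (-\frac{1}{2} e_{1})*w = -\frac{1}{8} + \frac{2}{5} e_{1}.
Sum: -\frac{1}{8} + \frac{2}{5} e_{1}; translating back through the correspondence:
Answer: -\frac{1}{8} + \frac{2}{5}i
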